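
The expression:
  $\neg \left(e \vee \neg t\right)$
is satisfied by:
  {t: True, e: False}


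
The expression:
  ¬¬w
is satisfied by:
  {w: True}


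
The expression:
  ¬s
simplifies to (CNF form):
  ¬s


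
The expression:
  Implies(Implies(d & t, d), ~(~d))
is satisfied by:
  {d: True}


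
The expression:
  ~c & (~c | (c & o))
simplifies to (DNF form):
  ~c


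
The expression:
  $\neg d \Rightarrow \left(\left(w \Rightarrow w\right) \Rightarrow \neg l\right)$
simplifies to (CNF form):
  $d \vee \neg l$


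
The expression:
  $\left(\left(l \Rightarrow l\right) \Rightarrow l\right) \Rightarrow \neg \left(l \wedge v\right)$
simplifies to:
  $\neg l \vee \neg v$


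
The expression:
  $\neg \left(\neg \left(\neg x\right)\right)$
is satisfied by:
  {x: False}


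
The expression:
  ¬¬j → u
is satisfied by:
  {u: True, j: False}
  {j: False, u: False}
  {j: True, u: True}


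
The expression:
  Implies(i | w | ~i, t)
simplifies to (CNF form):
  t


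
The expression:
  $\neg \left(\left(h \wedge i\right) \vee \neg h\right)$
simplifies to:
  $h \wedge \neg i$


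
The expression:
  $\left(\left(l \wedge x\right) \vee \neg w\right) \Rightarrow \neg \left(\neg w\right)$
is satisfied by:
  {w: True}


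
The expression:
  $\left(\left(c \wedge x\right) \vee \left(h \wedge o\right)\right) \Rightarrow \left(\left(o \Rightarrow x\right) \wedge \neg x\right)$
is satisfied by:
  {x: False, h: False, c: False, o: False}
  {o: True, x: False, h: False, c: False}
  {c: True, x: False, h: False, o: False}
  {o: True, c: True, x: False, h: False}
  {h: True, c: False, x: False, o: False}
  {c: True, h: True, x: False, o: False}
  {x: True, c: False, h: False, o: False}
  {o: True, x: True, c: False, h: False}
  {h: True, x: True, c: False, o: False}


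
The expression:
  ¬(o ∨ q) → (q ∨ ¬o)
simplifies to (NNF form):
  True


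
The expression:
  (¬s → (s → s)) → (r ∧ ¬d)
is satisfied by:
  {r: True, d: False}


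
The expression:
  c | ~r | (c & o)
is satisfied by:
  {c: True, r: False}
  {r: False, c: False}
  {r: True, c: True}


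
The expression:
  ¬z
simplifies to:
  ¬z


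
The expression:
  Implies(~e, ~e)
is always true.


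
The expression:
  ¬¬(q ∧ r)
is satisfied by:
  {r: True, q: True}


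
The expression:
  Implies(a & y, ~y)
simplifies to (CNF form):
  ~a | ~y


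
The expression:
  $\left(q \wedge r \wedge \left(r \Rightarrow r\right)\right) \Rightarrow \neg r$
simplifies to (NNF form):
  $\neg q \vee \neg r$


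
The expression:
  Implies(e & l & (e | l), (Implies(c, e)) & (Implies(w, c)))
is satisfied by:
  {c: True, l: False, e: False, w: False}
  {c: False, l: False, e: False, w: False}
  {w: True, c: True, l: False, e: False}
  {w: True, c: False, l: False, e: False}
  {c: True, e: True, w: False, l: False}
  {e: True, w: False, l: False, c: False}
  {w: True, e: True, c: True, l: False}
  {w: True, e: True, c: False, l: False}
  {c: True, l: True, w: False, e: False}
  {l: True, w: False, e: False, c: False}
  {c: True, w: True, l: True, e: False}
  {w: True, l: True, c: False, e: False}
  {c: True, e: True, l: True, w: False}
  {e: True, l: True, w: False, c: False}
  {w: True, e: True, l: True, c: True}


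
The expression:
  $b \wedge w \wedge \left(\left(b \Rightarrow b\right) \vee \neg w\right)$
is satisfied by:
  {w: True, b: True}


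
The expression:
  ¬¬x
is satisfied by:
  {x: True}


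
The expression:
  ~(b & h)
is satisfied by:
  {h: False, b: False}
  {b: True, h: False}
  {h: True, b: False}


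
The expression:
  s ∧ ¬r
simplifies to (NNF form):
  s ∧ ¬r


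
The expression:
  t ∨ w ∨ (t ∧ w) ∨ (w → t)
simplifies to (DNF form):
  True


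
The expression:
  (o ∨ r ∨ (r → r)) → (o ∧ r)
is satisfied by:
  {r: True, o: True}


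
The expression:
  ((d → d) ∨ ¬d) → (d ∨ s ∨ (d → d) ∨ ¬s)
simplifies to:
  True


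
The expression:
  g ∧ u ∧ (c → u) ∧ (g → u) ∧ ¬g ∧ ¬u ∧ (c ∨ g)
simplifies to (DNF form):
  False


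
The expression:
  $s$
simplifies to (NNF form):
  $s$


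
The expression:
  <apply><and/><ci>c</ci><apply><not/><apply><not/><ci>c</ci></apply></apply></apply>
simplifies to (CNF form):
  <ci>c</ci>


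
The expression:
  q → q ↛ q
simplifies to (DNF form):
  ¬q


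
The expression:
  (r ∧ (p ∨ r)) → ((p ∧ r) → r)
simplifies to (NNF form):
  True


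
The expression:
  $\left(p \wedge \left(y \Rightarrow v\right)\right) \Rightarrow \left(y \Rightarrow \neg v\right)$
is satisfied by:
  {p: False, v: False, y: False}
  {y: True, p: False, v: False}
  {v: True, p: False, y: False}
  {y: True, v: True, p: False}
  {p: True, y: False, v: False}
  {y: True, p: True, v: False}
  {v: True, p: True, y: False}


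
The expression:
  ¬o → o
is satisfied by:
  {o: True}


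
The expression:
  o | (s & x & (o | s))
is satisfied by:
  {o: True, s: True, x: True}
  {o: True, s: True, x: False}
  {o: True, x: True, s: False}
  {o: True, x: False, s: False}
  {s: True, x: True, o: False}


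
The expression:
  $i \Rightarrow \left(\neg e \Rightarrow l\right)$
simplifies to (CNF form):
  $e \vee l \vee \neg i$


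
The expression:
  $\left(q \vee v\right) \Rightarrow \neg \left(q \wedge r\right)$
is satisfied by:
  {q: False, r: False}
  {r: True, q: False}
  {q: True, r: False}


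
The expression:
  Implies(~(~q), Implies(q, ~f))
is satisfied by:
  {q: False, f: False}
  {f: True, q: False}
  {q: True, f: False}


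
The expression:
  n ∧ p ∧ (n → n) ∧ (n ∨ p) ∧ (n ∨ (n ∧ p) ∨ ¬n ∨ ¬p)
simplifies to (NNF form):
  n ∧ p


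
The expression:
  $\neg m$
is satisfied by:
  {m: False}


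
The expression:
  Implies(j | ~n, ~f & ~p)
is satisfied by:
  {n: True, f: False, p: False, j: False}
  {j: False, f: False, n: False, p: False}
  {j: True, n: True, f: False, p: False}
  {j: True, f: False, n: False, p: False}
  {p: True, n: True, j: False, f: False}
  {n: True, f: True, j: False, p: False}
  {p: True, n: True, f: True, j: False}


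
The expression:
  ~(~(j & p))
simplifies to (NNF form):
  j & p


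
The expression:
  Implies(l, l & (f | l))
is always true.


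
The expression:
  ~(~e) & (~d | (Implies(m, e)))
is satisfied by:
  {e: True}


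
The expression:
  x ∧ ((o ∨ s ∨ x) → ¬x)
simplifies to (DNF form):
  False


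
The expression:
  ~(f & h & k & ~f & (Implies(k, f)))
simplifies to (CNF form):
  True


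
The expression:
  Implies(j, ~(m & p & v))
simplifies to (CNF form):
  ~j | ~m | ~p | ~v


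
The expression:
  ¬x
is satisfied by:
  {x: False}


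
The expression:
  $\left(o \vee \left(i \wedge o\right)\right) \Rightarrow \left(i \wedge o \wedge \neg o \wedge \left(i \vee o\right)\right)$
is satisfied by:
  {o: False}


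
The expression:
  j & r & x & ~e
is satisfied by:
  {r: True, j: True, x: True, e: False}


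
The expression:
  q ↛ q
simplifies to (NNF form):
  False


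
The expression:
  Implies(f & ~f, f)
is always true.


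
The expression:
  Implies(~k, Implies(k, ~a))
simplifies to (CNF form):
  True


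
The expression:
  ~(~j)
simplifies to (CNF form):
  j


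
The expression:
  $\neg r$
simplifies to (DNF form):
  $\neg r$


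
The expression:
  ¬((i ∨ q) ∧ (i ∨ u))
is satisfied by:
  {i: False, u: False, q: False}
  {q: True, i: False, u: False}
  {u: True, i: False, q: False}


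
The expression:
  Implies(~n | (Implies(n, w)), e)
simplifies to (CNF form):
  (e | n) & (e | ~w)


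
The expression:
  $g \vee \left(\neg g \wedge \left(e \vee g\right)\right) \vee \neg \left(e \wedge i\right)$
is always true.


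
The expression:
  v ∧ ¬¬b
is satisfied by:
  {b: True, v: True}


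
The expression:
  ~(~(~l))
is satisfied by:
  {l: False}


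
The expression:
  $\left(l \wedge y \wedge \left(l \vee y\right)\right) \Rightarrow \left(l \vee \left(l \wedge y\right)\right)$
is always true.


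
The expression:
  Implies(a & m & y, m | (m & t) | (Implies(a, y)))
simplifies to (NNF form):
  True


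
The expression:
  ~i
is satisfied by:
  {i: False}


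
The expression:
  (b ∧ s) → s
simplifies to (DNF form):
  True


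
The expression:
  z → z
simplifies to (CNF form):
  True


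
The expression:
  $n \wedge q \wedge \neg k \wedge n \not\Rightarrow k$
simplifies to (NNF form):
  $n \wedge q \wedge \neg k$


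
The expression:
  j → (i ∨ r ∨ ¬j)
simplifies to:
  i ∨ r ∨ ¬j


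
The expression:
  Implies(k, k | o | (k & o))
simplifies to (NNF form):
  True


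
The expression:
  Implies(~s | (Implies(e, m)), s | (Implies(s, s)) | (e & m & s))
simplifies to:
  True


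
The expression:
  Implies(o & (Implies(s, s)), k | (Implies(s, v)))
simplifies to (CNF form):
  k | v | ~o | ~s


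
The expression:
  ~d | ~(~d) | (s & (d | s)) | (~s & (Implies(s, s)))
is always true.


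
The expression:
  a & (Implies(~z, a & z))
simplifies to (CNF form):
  a & z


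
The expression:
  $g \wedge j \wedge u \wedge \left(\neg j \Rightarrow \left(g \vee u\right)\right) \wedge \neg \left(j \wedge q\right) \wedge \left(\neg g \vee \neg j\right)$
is never true.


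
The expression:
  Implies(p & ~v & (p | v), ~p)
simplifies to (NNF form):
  v | ~p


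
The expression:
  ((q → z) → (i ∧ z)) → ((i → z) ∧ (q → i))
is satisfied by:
  {z: True, q: False}
  {q: False, z: False}
  {q: True, z: True}


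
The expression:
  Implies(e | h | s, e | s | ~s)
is always true.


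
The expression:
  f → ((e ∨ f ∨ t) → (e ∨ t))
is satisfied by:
  {t: True, e: True, f: False}
  {t: True, e: False, f: False}
  {e: True, t: False, f: False}
  {t: False, e: False, f: False}
  {f: True, t: True, e: True}
  {f: True, t: True, e: False}
  {f: True, e: True, t: False}


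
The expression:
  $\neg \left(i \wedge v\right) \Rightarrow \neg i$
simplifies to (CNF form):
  $v \vee \neg i$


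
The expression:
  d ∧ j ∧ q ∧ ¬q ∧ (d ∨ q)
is never true.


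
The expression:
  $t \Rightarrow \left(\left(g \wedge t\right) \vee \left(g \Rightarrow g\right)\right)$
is always true.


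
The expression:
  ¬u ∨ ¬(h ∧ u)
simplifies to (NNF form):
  ¬h ∨ ¬u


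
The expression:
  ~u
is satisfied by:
  {u: False}


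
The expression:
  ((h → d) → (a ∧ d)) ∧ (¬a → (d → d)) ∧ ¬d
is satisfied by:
  {h: True, d: False}


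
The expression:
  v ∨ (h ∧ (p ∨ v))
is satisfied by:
  {v: True, p: True, h: True}
  {v: True, p: True, h: False}
  {v: True, h: True, p: False}
  {v: True, h: False, p: False}
  {p: True, h: True, v: False}


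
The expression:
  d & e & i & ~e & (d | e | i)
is never true.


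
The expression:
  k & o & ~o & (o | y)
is never true.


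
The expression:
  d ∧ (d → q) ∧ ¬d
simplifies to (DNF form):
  False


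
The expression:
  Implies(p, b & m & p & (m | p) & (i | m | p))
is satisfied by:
  {m: True, b: True, p: False}
  {m: True, b: False, p: False}
  {b: True, m: False, p: False}
  {m: False, b: False, p: False}
  {m: True, p: True, b: True}


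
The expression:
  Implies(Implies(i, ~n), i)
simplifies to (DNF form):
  i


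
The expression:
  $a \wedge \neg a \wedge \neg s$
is never true.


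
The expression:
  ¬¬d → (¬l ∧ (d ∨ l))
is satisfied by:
  {l: False, d: False}
  {d: True, l: False}
  {l: True, d: False}


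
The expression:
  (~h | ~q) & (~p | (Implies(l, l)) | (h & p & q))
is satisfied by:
  {h: False, q: False}
  {q: True, h: False}
  {h: True, q: False}


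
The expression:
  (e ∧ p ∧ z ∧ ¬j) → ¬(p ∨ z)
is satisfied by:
  {j: True, p: False, e: False, z: False}
  {j: False, p: False, e: False, z: False}
  {j: True, z: True, p: False, e: False}
  {z: True, j: False, p: False, e: False}
  {j: True, e: True, z: False, p: False}
  {e: True, z: False, p: False, j: False}
  {j: True, z: True, e: True, p: False}
  {z: True, e: True, j: False, p: False}
  {j: True, p: True, z: False, e: False}
  {p: True, z: False, e: False, j: False}
  {j: True, z: True, p: True, e: False}
  {z: True, p: True, j: False, e: False}
  {j: True, e: True, p: True, z: False}
  {e: True, p: True, z: False, j: False}
  {j: True, z: True, e: True, p: True}


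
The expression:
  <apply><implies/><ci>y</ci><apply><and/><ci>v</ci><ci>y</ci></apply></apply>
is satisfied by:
  {v: True, y: False}
  {y: False, v: False}
  {y: True, v: True}


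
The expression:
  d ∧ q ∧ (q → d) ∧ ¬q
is never true.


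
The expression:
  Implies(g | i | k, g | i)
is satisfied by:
  {i: True, g: True, k: False}
  {i: True, k: False, g: False}
  {g: True, k: False, i: False}
  {g: False, k: False, i: False}
  {i: True, g: True, k: True}
  {i: True, k: True, g: False}
  {g: True, k: True, i: False}


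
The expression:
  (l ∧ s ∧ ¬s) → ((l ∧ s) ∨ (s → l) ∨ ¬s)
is always true.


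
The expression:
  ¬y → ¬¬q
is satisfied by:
  {y: True, q: True}
  {y: True, q: False}
  {q: True, y: False}


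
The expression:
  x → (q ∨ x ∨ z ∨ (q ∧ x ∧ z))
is always true.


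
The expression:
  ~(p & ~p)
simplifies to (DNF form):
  True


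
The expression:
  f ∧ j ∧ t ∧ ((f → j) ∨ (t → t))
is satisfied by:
  {t: True, j: True, f: True}


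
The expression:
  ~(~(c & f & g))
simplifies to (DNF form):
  c & f & g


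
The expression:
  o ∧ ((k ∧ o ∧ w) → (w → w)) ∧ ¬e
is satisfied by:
  {o: True, e: False}


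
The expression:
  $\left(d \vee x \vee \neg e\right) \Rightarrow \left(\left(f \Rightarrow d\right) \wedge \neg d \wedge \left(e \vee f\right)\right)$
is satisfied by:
  {e: True, d: False, x: False, f: False}
  {f: True, e: True, d: False, x: False}
  {x: True, e: True, d: False, f: False}


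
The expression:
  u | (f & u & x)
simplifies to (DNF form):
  u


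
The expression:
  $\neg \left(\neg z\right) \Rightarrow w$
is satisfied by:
  {w: True, z: False}
  {z: False, w: False}
  {z: True, w: True}


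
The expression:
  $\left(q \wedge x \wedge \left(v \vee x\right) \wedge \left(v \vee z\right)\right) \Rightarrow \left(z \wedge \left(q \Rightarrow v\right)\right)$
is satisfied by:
  {v: False, q: False, x: False, z: False}
  {z: True, v: False, q: False, x: False}
  {v: True, z: False, q: False, x: False}
  {z: True, v: True, q: False, x: False}
  {x: True, z: False, v: False, q: False}
  {x: True, z: True, v: False, q: False}
  {x: True, v: True, z: False, q: False}
  {x: True, z: True, v: True, q: False}
  {q: True, x: False, v: False, z: False}
  {q: True, z: True, x: False, v: False}
  {q: True, v: True, x: False, z: False}
  {z: True, q: True, v: True, x: False}
  {q: True, x: True, z: False, v: False}
  {z: True, q: True, x: True, v: True}


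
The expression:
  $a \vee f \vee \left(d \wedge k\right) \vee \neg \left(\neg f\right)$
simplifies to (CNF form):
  $\left(a \vee d \vee f\right) \wedge \left(a \vee f \vee k\right)$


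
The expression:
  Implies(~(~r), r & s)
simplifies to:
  s | ~r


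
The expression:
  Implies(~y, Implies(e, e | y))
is always true.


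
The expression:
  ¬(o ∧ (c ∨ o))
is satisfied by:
  {o: False}


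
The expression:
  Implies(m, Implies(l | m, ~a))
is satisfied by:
  {m: False, a: False}
  {a: True, m: False}
  {m: True, a: False}


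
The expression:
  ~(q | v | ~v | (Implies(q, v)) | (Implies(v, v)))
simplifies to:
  False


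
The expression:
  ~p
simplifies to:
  ~p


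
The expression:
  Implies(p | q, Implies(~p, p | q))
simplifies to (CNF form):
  True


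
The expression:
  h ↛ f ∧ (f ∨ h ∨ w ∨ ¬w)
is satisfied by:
  {h: True, f: False}


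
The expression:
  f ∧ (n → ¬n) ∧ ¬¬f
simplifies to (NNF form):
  f ∧ ¬n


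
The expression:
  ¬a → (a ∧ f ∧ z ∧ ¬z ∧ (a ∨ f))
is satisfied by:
  {a: True}


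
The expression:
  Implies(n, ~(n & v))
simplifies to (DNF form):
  ~n | ~v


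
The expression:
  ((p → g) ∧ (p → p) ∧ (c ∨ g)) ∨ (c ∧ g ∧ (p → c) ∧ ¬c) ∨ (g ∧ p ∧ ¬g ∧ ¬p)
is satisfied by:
  {g: True, c: True, p: False}
  {g: True, c: False, p: False}
  {g: True, p: True, c: True}
  {g: True, p: True, c: False}
  {c: True, p: False, g: False}


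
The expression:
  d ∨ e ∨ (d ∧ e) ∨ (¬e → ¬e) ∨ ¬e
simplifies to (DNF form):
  True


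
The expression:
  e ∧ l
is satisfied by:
  {e: True, l: True}


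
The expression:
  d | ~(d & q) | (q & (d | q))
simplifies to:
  True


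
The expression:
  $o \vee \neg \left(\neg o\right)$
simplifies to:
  $o$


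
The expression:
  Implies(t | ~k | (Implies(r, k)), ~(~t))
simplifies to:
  t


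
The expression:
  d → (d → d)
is always true.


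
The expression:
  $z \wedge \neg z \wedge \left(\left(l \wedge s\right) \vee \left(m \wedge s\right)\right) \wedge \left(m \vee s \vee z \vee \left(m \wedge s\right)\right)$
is never true.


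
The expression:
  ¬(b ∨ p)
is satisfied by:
  {p: False, b: False}


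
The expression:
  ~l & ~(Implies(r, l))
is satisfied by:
  {r: True, l: False}


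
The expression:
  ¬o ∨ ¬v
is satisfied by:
  {v: False, o: False}
  {o: True, v: False}
  {v: True, o: False}


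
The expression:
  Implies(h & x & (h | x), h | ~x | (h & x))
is always true.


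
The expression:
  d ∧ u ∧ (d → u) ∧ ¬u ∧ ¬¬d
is never true.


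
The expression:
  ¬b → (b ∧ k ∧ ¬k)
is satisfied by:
  {b: True}


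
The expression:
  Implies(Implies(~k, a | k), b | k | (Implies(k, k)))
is always true.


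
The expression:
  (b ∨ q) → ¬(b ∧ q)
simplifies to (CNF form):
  ¬b ∨ ¬q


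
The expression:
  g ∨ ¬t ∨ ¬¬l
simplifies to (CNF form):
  g ∨ l ∨ ¬t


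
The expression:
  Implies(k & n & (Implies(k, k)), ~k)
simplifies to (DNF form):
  ~k | ~n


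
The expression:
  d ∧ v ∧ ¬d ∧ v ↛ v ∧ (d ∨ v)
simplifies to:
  False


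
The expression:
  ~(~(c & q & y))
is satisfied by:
  {c: True, y: True, q: True}


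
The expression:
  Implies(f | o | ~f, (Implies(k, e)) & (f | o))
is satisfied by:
  {o: True, e: True, f: True, k: False}
  {o: True, e: True, f: False, k: False}
  {o: True, f: True, k: False, e: False}
  {o: True, f: False, k: False, e: False}
  {e: True, f: True, k: False, o: False}
  {f: True, e: False, k: False, o: False}
  {o: True, e: True, k: True, f: True}
  {o: True, e: True, k: True, f: False}
  {e: True, k: True, f: True, o: False}


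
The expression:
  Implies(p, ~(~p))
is always true.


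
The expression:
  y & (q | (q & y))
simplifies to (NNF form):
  q & y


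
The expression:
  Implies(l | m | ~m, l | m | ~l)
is always true.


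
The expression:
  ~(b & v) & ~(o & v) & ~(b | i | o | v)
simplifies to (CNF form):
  ~b & ~i & ~o & ~v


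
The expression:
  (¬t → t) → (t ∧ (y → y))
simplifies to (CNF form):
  True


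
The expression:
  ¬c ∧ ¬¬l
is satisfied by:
  {l: True, c: False}


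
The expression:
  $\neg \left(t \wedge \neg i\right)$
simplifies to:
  $i \vee \neg t$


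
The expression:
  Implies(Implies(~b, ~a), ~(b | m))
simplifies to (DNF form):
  (a & ~b) | (~b & ~m)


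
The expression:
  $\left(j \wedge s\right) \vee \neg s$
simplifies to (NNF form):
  $j \vee \neg s$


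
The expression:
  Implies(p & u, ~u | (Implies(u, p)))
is always true.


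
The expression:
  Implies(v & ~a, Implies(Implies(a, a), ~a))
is always true.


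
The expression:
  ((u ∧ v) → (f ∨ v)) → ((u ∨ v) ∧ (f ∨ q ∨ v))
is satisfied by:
  {q: True, v: True, f: True, u: True}
  {q: True, v: True, u: True, f: False}
  {v: True, f: True, u: True, q: False}
  {v: True, u: True, f: False, q: False}
  {v: True, f: True, q: True, u: False}
  {v: True, q: True, u: False, f: False}
  {v: True, f: True, u: False, q: False}
  {v: True, u: False, f: False, q: False}
  {q: True, u: True, f: True, v: False}
  {q: True, u: True, f: False, v: False}
  {u: True, f: True, q: False, v: False}


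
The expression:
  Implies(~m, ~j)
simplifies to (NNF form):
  m | ~j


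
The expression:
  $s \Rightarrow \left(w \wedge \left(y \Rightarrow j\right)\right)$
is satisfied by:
  {w: True, j: True, y: False, s: False}
  {w: True, j: False, y: False, s: False}
  {w: True, y: True, j: True, s: False}
  {w: True, y: True, j: False, s: False}
  {j: True, w: False, y: False, s: False}
  {w: False, j: False, y: False, s: False}
  {y: True, j: True, w: False, s: False}
  {y: True, w: False, j: False, s: False}
  {w: True, s: True, j: True, y: False}
  {w: True, s: True, j: False, y: False}
  {w: True, s: True, y: True, j: True}


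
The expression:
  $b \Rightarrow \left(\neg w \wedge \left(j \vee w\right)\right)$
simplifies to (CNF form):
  $\left(j \vee \neg b\right) \wedge \left(\neg b \vee \neg w\right)$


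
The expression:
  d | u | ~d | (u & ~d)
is always true.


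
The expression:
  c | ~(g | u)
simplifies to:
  c | (~g & ~u)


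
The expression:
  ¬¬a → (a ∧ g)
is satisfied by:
  {g: True, a: False}
  {a: False, g: False}
  {a: True, g: True}


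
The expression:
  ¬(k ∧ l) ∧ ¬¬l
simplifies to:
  l ∧ ¬k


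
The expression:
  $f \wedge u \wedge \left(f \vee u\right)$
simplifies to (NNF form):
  $f \wedge u$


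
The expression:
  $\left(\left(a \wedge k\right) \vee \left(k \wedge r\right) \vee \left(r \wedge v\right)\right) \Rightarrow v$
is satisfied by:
  {v: True, r: False, k: False, a: False}
  {a: True, v: True, r: False, k: False}
  {v: True, r: True, k: False, a: False}
  {a: True, v: True, r: True, k: False}
  {a: False, r: False, k: False, v: False}
  {a: True, r: False, k: False, v: False}
  {r: True, a: False, k: False, v: False}
  {a: True, r: True, k: False, v: False}
  {k: True, v: True, a: False, r: False}
  {a: True, k: True, v: True, r: False}
  {k: True, v: True, r: True, a: False}
  {a: True, k: True, v: True, r: True}
  {k: True, v: False, r: False, a: False}


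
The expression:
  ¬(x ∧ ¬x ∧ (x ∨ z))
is always true.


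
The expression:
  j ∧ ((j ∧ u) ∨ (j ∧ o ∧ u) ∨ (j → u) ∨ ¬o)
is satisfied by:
  {j: True, u: True, o: False}
  {j: True, o: False, u: False}
  {j: True, u: True, o: True}


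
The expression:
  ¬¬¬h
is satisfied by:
  {h: False}


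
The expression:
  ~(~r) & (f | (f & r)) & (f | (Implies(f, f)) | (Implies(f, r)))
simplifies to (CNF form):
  f & r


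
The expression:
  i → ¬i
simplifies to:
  ¬i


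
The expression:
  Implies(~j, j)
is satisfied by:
  {j: True}


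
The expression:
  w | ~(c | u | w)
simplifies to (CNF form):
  (w | ~c) & (w | ~u)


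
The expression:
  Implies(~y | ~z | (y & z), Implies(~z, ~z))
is always true.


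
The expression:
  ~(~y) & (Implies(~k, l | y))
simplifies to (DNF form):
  y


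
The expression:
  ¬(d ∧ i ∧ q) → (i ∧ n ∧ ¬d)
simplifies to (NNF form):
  i ∧ (d ∨ n) ∧ (q ∨ ¬d)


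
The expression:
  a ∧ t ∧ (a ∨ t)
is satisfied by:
  {t: True, a: True}


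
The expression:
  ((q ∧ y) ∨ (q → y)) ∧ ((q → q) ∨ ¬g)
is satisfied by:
  {y: True, q: False}
  {q: False, y: False}
  {q: True, y: True}


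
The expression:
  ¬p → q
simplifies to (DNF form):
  p ∨ q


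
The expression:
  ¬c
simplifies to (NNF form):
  ¬c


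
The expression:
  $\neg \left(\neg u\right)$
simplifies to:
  $u$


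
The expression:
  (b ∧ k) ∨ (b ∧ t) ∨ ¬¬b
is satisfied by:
  {b: True}


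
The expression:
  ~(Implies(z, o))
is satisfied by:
  {z: True, o: False}


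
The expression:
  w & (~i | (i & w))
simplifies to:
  w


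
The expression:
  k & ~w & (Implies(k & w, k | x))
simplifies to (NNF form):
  k & ~w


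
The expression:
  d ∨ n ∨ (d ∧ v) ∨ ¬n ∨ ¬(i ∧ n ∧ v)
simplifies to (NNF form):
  True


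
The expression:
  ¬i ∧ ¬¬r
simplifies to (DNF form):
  r ∧ ¬i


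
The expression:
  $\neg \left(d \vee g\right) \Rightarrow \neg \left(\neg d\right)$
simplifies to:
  $d \vee g$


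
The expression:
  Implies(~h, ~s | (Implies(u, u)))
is always true.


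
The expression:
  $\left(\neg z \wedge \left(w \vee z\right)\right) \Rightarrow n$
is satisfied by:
  {n: True, z: True, w: False}
  {n: True, w: False, z: False}
  {z: True, w: False, n: False}
  {z: False, w: False, n: False}
  {n: True, z: True, w: True}
  {n: True, w: True, z: False}
  {z: True, w: True, n: False}


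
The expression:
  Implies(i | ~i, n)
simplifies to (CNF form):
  n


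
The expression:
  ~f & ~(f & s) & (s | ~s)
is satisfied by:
  {f: False}


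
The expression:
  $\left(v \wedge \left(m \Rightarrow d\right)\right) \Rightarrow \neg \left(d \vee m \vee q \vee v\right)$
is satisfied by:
  {m: True, d: False, v: False}
  {d: False, v: False, m: False}
  {m: True, d: True, v: False}
  {d: True, m: False, v: False}
  {v: True, m: True, d: False}


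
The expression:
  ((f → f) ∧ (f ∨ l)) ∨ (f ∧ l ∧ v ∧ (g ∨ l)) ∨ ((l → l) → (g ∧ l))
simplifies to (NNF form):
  f ∨ l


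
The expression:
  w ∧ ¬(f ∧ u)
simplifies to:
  w ∧ (¬f ∨ ¬u)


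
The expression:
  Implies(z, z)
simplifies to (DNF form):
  True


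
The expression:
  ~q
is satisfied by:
  {q: False}


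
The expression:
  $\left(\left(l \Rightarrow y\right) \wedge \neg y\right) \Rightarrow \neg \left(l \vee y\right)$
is always true.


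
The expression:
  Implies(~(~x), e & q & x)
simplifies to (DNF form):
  ~x | (e & q)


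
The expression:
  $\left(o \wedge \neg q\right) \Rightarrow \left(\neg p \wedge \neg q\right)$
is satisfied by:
  {q: True, p: False, o: False}
  {p: False, o: False, q: False}
  {q: True, o: True, p: False}
  {o: True, p: False, q: False}
  {q: True, p: True, o: False}
  {p: True, q: False, o: False}
  {q: True, o: True, p: True}


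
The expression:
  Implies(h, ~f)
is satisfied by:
  {h: False, f: False}
  {f: True, h: False}
  {h: True, f: False}


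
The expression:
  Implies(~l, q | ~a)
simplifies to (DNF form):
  l | q | ~a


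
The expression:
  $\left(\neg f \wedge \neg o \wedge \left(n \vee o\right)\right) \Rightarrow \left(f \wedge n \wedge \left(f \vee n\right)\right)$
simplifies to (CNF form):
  $f \vee o \vee \neg n$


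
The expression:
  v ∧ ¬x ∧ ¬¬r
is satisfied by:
  {r: True, v: True, x: False}


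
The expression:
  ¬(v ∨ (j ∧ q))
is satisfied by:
  {v: False, q: False, j: False}
  {j: True, v: False, q: False}
  {q: True, v: False, j: False}


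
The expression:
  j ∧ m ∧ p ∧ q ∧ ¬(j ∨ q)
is never true.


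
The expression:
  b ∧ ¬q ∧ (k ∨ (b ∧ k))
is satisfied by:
  {k: True, b: True, q: False}


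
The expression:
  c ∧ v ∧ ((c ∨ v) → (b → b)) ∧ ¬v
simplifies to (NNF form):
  False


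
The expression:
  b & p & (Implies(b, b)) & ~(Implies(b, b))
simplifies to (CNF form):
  False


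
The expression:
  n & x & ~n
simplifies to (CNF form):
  False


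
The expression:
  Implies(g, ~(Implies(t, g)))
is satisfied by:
  {g: False}


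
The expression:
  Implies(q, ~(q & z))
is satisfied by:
  {q: False, z: False}
  {z: True, q: False}
  {q: True, z: False}


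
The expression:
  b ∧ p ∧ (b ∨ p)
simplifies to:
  b ∧ p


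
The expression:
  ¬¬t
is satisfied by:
  {t: True}


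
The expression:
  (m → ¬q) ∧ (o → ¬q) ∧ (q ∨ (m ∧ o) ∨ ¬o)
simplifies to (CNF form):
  (m ∨ ¬m) ∧ (m ∨ ¬o) ∧ (¬m ∨ ¬q) ∧ (¬o ∨ ¬q)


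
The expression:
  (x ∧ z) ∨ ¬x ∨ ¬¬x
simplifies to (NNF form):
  True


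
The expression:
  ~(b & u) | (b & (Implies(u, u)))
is always true.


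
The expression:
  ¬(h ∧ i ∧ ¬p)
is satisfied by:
  {p: True, h: False, i: False}
  {h: False, i: False, p: False}
  {i: True, p: True, h: False}
  {i: True, h: False, p: False}
  {p: True, h: True, i: False}
  {h: True, p: False, i: False}
  {i: True, h: True, p: True}


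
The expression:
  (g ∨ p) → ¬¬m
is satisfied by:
  {m: True, g: False, p: False}
  {m: True, p: True, g: False}
  {m: True, g: True, p: False}
  {m: True, p: True, g: True}
  {p: False, g: False, m: False}


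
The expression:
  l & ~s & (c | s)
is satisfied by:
  {c: True, l: True, s: False}


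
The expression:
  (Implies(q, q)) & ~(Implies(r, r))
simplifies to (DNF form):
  False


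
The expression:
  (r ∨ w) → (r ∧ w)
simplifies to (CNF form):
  (r ∨ ¬r) ∧ (r ∨ ¬w) ∧ (w ∨ ¬r) ∧ (w ∨ ¬w)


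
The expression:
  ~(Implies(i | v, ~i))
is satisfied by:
  {i: True}


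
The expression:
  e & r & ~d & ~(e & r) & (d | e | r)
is never true.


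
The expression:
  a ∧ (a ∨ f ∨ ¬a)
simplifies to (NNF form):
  a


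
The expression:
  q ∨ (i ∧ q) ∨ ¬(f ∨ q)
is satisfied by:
  {q: True, f: False}
  {f: False, q: False}
  {f: True, q: True}


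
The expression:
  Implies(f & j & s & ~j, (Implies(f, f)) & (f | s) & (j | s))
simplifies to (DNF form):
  True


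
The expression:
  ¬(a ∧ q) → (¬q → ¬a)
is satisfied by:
  {q: True, a: False}
  {a: False, q: False}
  {a: True, q: True}


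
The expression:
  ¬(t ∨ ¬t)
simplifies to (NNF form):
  False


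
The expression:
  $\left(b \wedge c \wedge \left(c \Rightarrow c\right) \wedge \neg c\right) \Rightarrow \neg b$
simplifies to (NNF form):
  $\text{True}$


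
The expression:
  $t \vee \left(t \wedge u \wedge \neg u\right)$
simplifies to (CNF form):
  $t$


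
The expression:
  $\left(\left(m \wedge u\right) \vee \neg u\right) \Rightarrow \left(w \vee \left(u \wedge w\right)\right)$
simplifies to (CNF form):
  $\left(u \vee w\right) \wedge \left(w \vee \neg m\right)$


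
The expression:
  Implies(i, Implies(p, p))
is always true.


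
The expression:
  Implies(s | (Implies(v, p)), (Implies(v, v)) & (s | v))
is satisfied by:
  {v: True, s: True}
  {v: True, s: False}
  {s: True, v: False}


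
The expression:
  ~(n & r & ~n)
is always true.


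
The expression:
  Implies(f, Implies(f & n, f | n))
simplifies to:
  True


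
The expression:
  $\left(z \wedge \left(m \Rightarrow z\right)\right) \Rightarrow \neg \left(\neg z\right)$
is always true.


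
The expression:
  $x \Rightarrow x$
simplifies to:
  $\text{True}$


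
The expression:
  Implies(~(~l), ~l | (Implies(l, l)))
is always true.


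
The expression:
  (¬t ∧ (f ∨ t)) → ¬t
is always true.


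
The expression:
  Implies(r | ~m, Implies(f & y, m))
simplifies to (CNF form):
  m | ~f | ~y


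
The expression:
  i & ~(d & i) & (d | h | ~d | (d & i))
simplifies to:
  i & ~d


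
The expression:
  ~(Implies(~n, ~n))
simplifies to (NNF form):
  False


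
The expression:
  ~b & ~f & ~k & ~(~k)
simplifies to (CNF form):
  False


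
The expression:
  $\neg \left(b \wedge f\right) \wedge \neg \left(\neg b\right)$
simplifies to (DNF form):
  $b \wedge \neg f$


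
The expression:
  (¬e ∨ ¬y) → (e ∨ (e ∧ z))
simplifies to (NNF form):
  e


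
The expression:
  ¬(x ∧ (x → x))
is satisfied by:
  {x: False}


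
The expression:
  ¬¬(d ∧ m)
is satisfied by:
  {m: True, d: True}


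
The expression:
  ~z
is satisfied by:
  {z: False}


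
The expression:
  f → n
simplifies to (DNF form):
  n ∨ ¬f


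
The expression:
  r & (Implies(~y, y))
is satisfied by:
  {r: True, y: True}


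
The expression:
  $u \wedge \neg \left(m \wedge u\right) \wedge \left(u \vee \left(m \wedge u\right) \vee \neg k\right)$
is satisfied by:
  {u: True, m: False}


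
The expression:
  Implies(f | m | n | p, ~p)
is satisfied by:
  {p: False}


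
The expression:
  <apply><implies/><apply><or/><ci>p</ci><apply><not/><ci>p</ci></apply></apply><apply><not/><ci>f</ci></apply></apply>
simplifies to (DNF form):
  <apply><not/><ci>f</ci></apply>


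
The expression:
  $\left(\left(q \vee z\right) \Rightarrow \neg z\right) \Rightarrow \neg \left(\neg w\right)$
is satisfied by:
  {z: True, w: True}
  {z: True, w: False}
  {w: True, z: False}


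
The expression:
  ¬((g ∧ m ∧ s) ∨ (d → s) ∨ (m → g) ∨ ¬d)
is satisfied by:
  {m: True, d: True, g: False, s: False}


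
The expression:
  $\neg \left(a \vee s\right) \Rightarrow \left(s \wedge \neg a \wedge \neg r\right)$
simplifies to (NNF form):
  $a \vee s$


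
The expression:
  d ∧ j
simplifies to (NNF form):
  d ∧ j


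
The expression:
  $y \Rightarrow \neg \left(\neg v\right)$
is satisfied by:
  {v: True, y: False}
  {y: False, v: False}
  {y: True, v: True}


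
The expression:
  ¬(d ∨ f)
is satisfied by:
  {d: False, f: False}


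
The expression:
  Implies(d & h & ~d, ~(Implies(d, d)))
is always true.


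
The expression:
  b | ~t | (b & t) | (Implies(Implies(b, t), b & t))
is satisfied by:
  {b: True, t: False}
  {t: False, b: False}
  {t: True, b: True}


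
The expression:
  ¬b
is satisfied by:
  {b: False}


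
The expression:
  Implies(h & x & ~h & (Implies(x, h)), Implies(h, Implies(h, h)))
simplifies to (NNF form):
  True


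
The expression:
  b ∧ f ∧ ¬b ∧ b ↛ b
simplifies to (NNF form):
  False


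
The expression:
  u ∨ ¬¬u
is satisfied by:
  {u: True}


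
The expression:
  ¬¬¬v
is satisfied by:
  {v: False}


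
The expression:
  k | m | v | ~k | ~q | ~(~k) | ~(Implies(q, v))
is always true.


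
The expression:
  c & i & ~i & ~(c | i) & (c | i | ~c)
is never true.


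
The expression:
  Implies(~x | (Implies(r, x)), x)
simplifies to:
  x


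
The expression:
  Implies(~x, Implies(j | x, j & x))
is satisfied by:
  {x: True, j: False}
  {j: False, x: False}
  {j: True, x: True}


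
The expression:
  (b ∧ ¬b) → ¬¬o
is always true.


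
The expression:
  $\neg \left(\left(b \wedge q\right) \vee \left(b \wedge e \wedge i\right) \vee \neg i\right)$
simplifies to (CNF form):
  $i \wedge \left(\neg b \vee \neg e\right) \wedge \left(\neg b \vee \neg q\right)$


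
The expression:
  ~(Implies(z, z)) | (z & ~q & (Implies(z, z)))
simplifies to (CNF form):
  z & ~q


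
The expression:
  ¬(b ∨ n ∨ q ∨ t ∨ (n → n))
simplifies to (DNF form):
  False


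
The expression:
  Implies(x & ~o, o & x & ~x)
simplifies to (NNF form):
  o | ~x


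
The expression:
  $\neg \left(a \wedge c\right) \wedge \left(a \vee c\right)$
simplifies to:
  $\left(a \wedge \neg c\right) \vee \left(c \wedge \neg a\right)$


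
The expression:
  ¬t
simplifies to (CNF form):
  ¬t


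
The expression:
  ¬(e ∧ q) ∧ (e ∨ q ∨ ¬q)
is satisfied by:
  {e: False, q: False}
  {q: True, e: False}
  {e: True, q: False}


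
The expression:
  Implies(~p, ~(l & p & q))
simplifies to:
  True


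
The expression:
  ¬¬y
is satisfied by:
  {y: True}


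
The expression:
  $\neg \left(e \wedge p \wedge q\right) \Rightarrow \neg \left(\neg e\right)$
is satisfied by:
  {e: True}


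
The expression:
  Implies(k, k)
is always true.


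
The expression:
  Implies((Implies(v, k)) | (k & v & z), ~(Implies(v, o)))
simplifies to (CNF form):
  v & (~k | ~o)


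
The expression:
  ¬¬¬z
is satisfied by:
  {z: False}


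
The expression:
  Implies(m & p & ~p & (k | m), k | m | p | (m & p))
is always true.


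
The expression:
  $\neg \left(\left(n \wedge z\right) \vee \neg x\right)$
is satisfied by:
  {x: True, z: False, n: False}
  {n: True, x: True, z: False}
  {z: True, x: True, n: False}


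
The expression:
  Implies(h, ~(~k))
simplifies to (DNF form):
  k | ~h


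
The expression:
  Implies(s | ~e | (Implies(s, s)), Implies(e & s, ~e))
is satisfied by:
  {s: False, e: False}
  {e: True, s: False}
  {s: True, e: False}


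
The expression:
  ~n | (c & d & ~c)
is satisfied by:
  {n: False}


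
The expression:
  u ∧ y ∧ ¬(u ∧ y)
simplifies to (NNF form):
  False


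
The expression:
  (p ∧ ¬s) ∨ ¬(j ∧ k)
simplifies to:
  (p ∧ ¬s) ∨ ¬j ∨ ¬k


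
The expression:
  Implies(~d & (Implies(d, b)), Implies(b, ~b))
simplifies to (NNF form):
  d | ~b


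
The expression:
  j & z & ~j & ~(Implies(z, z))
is never true.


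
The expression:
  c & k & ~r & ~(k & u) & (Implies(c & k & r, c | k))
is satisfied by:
  {k: True, c: True, u: False, r: False}


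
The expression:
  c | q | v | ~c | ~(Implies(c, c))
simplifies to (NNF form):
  True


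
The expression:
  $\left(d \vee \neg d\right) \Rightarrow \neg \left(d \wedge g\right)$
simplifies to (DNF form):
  $\neg d \vee \neg g$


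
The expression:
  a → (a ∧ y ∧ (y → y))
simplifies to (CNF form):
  y ∨ ¬a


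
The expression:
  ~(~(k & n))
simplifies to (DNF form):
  k & n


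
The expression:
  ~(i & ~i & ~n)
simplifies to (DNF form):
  True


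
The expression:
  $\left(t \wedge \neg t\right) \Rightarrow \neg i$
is always true.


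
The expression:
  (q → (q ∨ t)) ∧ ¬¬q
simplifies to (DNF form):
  q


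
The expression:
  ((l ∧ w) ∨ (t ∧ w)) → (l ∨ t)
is always true.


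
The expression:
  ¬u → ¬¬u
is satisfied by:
  {u: True}


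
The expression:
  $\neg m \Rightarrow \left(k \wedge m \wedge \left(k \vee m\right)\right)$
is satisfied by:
  {m: True}


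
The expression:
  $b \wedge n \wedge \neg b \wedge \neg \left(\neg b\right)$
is never true.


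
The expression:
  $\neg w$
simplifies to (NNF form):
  $\neg w$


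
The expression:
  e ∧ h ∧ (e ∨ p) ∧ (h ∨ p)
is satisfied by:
  {h: True, e: True}


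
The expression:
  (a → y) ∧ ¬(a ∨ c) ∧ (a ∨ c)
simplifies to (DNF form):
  False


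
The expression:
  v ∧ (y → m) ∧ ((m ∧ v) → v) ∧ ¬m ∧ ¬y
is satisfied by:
  {v: True, y: False, m: False}


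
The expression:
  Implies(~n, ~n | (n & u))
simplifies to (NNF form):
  True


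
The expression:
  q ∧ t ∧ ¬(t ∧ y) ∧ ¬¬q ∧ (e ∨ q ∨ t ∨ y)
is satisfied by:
  {t: True, q: True, y: False}
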